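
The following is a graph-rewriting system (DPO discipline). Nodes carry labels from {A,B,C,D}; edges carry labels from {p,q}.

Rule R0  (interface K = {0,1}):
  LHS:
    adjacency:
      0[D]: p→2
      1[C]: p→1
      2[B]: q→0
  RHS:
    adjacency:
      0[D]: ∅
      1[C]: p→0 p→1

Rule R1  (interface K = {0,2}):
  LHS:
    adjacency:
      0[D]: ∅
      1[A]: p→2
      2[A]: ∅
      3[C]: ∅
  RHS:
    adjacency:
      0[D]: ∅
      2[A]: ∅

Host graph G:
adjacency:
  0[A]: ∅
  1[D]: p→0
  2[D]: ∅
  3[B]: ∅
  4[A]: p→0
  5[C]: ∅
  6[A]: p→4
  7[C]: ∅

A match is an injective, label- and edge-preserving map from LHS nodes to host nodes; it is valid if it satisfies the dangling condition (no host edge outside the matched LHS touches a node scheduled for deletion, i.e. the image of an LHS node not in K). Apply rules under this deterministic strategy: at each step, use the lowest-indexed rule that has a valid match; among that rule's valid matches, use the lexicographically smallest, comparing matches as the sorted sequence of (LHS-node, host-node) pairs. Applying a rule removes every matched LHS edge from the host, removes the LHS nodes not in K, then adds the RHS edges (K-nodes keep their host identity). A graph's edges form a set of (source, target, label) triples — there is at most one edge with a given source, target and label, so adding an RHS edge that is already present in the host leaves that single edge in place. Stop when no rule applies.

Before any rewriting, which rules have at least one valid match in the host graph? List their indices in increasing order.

R0: no valid match — LHS pattern not found
R1: 4 valid matches — {0↦1, 1↦6, 2↦4, 3↦5}, {0↦1, 1↦6, 2↦4, 3↦7}, {0↦2, 1↦6, 2↦4, 3↦5} (+1 more)

Answer: [R1]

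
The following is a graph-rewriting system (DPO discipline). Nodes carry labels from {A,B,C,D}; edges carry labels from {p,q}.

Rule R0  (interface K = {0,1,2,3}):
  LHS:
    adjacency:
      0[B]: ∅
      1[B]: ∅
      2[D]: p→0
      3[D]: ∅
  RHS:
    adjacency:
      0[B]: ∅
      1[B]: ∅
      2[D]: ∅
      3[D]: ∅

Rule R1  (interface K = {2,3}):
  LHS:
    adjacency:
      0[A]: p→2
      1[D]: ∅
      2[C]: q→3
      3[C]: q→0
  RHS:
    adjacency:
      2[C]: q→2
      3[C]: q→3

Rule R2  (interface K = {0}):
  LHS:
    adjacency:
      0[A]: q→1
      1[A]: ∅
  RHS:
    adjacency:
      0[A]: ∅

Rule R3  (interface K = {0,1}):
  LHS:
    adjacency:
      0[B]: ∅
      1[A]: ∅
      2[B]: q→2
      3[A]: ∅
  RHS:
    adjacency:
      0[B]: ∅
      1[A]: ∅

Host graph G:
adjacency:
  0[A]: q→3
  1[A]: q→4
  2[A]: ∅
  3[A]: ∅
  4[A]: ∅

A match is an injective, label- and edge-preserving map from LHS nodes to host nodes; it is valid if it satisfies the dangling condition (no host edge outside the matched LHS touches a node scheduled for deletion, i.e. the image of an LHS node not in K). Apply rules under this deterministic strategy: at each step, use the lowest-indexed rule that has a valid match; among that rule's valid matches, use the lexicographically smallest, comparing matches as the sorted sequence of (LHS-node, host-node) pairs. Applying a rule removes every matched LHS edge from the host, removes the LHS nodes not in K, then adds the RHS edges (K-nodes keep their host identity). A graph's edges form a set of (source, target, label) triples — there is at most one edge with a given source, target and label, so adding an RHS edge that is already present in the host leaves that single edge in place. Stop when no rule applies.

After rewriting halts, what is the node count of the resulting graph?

Answer: 3

Steps:
start.  V:5 E:2  edges: 0-q->3 1-q->4
1. fire R2 via {0↦0, 1↦3}  →  V:4 E:1  edges: 1-q->4
2. fire R2 via {0↦1, 1↦4}  →  V:3 E:0  edges: ∅
normal form: no rule applies after step 2
NF nodes: {0:A, 1:A, 2:A}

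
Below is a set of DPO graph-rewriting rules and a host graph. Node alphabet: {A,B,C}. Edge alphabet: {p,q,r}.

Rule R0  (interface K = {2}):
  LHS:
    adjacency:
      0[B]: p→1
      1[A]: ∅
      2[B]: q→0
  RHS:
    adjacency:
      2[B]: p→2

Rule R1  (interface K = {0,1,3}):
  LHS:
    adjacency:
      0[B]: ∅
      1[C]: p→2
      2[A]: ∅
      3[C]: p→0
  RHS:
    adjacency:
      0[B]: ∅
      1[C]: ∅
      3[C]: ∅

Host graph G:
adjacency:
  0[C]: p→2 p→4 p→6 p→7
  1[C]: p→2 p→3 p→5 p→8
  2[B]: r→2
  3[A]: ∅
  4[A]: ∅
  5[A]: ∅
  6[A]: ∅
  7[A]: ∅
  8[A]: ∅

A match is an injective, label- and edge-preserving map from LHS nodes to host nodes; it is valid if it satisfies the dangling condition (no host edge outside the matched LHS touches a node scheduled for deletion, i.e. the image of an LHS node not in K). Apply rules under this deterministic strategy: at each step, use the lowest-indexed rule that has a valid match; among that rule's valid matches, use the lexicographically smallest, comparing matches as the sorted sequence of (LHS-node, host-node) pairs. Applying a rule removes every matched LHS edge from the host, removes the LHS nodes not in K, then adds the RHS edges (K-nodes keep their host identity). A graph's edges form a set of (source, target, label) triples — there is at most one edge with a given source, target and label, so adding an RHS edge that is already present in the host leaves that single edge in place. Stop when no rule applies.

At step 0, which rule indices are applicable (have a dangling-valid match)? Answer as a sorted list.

Answer: [R1]

Rewrite trace:
R0: no valid match — LHS pattern not found
R1: 6 valid matches — {0↦2, 1↦0, 2↦4, 3↦1}, {0↦2, 1↦0, 2↦6, 3↦1}, {0↦2, 1↦0, 2↦7, 3↦1} (+3 more)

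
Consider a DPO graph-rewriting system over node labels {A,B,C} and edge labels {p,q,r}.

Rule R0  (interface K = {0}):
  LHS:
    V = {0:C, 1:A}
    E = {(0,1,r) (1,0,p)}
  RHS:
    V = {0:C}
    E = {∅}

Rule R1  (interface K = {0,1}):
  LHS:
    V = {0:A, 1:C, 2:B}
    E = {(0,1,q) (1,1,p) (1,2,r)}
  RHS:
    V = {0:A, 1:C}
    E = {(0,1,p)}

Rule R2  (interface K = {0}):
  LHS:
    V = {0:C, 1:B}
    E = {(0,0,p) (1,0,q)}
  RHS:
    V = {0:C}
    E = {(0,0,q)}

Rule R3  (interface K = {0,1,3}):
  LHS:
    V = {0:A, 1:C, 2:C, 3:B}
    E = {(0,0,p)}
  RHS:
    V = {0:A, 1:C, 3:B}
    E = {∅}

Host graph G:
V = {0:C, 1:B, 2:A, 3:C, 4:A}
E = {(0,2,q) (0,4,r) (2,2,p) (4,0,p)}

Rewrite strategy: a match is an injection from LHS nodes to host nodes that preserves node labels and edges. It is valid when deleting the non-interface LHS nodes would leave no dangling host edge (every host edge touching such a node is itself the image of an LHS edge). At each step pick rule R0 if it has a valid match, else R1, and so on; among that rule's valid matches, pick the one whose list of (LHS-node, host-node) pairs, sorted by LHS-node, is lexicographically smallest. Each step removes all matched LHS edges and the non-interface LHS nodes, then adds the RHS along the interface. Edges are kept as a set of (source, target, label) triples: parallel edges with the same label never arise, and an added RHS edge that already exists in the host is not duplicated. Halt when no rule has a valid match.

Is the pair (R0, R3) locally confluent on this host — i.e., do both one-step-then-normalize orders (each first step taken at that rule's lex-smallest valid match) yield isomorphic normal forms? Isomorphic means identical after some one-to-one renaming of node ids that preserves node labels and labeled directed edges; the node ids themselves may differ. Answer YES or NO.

Answer: YES

Derivation:
branch R0-first: apply at {0↦0, 1↦4} → |E|=2, then 1 more step(s) → NF |V|=3 |E|=1 V={0:C, 1:B, 2:A} E=0-q->2
branch R3-first: apply at {0↦2, 1↦0, 2↦3, 3↦1} → |E|=3, then 1 more step(s) → NF |V|=3 |E|=1 V={0:C, 1:B, 2:A} E=0-q->2
graphs isomorphic (equal up to label-preserving node renaming)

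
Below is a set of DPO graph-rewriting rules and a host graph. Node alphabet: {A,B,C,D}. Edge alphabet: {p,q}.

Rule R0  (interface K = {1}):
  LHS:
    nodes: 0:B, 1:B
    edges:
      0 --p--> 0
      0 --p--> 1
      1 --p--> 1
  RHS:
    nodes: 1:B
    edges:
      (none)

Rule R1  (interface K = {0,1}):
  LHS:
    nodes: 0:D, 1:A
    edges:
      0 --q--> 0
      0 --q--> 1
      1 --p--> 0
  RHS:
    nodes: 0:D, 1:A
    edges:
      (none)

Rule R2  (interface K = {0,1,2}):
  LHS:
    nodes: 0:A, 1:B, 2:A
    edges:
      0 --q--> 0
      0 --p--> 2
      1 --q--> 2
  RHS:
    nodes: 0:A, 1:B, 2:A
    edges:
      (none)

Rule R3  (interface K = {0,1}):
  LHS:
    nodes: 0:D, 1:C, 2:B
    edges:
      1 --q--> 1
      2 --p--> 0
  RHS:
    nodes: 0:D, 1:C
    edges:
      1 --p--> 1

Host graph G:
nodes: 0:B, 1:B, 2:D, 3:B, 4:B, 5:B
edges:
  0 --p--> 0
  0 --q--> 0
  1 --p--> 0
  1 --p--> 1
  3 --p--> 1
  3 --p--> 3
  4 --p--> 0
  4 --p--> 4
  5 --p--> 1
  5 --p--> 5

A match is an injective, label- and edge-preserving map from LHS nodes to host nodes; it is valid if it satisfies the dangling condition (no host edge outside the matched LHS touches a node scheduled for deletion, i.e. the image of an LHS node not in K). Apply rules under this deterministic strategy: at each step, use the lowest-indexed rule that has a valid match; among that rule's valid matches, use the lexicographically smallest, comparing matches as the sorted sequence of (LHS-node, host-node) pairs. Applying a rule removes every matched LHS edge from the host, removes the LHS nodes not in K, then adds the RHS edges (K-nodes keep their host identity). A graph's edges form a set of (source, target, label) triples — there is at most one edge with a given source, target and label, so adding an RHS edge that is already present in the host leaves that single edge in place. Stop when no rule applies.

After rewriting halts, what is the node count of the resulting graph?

Answer: 4

Steps:
[0] host  ⇒  6 nodes, 10 edges  {0-p->0 0-q->0 1-p->0 1-p->1 3-p->1 3-p->3 4-p->0 4-p->4 5-p->1 5-p->5}
[1] R0 @ {0↦3, 1↦1}  ⇒  5 nodes, 7 edges  {0-p->0 0-q->0 1-p->0 4-p->0 4-p->4 5-p->1 5-p->5}
[2] R0 @ {0↦4, 1↦0}  ⇒  4 nodes, 4 edges  {0-q->0 1-p->0 5-p->1 5-p->5}
final graph: no rule applies after step 2
NF nodes: {0:B, 1:B, 2:D, 5:B}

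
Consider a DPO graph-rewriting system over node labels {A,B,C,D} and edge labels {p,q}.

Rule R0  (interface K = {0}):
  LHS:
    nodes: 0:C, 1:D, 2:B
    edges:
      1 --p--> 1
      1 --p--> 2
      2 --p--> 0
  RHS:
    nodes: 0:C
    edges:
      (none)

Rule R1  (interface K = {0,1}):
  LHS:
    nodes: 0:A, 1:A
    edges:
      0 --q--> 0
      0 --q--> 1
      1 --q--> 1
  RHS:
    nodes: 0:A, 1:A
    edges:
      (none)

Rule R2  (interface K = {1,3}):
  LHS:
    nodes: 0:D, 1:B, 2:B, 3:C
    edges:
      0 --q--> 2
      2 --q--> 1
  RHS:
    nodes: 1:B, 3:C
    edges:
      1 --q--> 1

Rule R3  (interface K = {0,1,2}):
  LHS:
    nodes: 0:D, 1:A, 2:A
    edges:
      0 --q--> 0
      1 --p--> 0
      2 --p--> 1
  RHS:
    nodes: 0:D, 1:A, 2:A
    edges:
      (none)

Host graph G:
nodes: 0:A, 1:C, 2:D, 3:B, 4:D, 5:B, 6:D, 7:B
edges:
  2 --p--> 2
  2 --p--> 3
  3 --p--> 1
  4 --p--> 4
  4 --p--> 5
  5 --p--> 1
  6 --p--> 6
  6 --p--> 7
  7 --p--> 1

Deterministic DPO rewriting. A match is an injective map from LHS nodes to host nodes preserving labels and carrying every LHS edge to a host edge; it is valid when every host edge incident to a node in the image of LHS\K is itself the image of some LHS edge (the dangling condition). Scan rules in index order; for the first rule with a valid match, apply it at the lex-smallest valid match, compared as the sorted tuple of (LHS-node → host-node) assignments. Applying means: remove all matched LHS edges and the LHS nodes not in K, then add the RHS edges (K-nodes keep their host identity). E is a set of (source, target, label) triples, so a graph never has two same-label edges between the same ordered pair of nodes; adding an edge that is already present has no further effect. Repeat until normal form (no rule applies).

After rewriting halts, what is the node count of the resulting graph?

Answer: 2

Steps:
[0] host  ⇒  8 nodes, 9 edges  {2-p->2 2-p->3 3-p->1 4-p->4 4-p->5 5-p->1 6-p->6 6-p->7 7-p->1}
[1] R0 @ {0↦1, 1↦2, 2↦3}  ⇒  6 nodes, 6 edges  {4-p->4 4-p->5 5-p->1 6-p->6 6-p->7 7-p->1}
[2] R0 @ {0↦1, 1↦4, 2↦5}  ⇒  4 nodes, 3 edges  {6-p->6 6-p->7 7-p->1}
[3] R0 @ {0↦1, 1↦6, 2↦7}  ⇒  2 nodes, 0 edges  {∅}
normal form: no rule applies after step 3
NF nodes: {0:A, 1:C}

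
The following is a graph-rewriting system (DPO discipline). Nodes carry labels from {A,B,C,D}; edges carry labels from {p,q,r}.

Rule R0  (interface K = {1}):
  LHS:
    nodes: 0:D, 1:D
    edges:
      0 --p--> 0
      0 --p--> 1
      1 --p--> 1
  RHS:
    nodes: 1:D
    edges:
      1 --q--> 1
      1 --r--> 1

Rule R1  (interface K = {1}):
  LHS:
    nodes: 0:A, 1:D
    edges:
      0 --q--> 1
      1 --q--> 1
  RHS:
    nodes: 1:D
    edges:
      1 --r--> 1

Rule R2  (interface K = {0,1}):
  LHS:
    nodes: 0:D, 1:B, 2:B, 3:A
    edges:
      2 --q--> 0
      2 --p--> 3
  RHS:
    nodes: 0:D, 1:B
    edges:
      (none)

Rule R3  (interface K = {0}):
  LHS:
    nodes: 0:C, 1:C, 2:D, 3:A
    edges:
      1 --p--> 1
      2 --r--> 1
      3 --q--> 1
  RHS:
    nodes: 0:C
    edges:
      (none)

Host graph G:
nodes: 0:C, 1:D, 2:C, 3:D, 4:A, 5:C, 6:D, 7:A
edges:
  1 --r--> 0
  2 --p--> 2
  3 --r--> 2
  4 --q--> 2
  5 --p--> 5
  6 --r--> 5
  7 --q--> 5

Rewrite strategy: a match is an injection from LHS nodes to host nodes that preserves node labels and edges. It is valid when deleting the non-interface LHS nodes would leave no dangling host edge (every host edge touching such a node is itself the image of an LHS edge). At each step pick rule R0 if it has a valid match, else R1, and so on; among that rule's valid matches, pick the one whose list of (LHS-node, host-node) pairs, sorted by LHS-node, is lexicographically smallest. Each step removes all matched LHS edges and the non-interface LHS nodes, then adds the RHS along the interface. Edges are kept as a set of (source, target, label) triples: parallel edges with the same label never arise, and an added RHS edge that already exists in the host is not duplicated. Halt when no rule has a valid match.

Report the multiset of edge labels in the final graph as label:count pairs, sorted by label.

Answer: r:1

Steps:
[0] host  ⇒  8 nodes, 7 edges  {1-r->0 2-p->2 3-r->2 4-q->2 5-p->5 6-r->5 7-q->5}
[1] R3 @ {0↦0, 1↦2, 2↦3, 3↦4}  ⇒  5 nodes, 4 edges  {1-r->0 5-p->5 6-r->5 7-q->5}
[2] R3 @ {0↦0, 1↦5, 2↦6, 3↦7}  ⇒  2 nodes, 1 edges  {1-r->0}
halt: no rule applies after step 2
NF edges: [(1, 0, 'r')]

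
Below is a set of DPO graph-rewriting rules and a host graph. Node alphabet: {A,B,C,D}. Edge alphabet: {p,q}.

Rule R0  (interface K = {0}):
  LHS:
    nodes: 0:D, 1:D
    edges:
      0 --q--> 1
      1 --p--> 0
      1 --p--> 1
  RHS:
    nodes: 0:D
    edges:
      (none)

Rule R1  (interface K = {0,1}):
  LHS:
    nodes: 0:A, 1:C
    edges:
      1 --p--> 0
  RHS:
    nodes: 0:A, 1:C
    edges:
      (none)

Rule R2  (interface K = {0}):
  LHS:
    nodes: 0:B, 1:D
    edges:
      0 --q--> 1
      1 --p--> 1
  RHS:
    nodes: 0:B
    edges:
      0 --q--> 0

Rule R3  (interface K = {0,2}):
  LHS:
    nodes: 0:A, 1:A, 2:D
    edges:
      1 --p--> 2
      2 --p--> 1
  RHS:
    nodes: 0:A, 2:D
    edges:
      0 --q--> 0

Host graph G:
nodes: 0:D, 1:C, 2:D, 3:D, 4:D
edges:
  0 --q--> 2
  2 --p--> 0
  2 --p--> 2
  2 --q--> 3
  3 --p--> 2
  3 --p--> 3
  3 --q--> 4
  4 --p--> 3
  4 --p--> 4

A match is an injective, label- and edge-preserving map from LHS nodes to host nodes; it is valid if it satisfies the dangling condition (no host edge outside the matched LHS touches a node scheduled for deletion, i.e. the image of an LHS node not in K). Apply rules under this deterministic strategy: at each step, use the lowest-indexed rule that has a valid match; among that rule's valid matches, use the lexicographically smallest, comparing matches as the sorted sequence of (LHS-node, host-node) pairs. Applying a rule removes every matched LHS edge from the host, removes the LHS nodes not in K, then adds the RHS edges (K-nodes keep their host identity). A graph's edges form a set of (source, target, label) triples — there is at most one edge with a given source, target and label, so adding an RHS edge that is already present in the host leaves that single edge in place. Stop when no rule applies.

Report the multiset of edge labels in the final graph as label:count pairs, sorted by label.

[0] host  ⇒  5 nodes, 9 edges  {0-q->2 2-p->0 2-p->2 2-q->3 3-p->2 3-p->3 3-q->4 4-p->3 4-p->4}
[1] R0 @ {0↦3, 1↦4}  ⇒  4 nodes, 6 edges  {0-q->2 2-p->0 2-p->2 2-q->3 3-p->2 3-p->3}
[2] R0 @ {0↦2, 1↦3}  ⇒  3 nodes, 3 edges  {0-q->2 2-p->0 2-p->2}
[3] R0 @ {0↦0, 1↦2}  ⇒  2 nodes, 0 edges  {∅}
normal form: no rule applies after step 3
NF edges: []

Answer: (no edges)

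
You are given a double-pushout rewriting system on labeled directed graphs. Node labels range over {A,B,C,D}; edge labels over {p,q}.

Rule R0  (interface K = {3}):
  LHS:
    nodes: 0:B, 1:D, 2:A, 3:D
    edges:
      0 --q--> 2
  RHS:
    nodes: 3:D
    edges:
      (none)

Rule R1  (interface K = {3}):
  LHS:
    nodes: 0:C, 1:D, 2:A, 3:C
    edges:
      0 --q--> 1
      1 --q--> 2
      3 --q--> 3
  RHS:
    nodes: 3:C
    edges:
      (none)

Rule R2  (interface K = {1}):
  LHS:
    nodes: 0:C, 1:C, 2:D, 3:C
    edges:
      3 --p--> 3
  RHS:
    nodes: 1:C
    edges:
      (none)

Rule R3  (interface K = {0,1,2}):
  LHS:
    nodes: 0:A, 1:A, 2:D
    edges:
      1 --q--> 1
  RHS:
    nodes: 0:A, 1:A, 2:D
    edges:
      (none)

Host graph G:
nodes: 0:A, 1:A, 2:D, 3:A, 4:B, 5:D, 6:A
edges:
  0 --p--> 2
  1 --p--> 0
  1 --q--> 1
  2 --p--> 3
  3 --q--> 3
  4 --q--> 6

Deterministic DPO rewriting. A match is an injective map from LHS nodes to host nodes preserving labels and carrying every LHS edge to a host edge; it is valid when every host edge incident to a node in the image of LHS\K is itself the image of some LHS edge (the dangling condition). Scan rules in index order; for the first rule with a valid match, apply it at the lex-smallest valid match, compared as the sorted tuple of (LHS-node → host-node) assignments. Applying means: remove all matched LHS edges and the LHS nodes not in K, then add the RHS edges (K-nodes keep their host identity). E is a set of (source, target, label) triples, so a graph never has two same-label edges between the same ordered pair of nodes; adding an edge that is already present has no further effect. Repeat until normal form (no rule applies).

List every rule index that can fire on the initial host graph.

R0: 1 valid match — {0↦4, 1↦5, 2↦6, 3↦2}
R1: no valid match — LHS pattern not found
R2: no valid match — LHS pattern not found
R3: 12 valid matches — {0↦0, 1↦1, 2↦2}, {0↦0, 1↦1, 2↦5}, {0↦0, 1↦3, 2↦2} (+9 more)

Answer: [R0,R3]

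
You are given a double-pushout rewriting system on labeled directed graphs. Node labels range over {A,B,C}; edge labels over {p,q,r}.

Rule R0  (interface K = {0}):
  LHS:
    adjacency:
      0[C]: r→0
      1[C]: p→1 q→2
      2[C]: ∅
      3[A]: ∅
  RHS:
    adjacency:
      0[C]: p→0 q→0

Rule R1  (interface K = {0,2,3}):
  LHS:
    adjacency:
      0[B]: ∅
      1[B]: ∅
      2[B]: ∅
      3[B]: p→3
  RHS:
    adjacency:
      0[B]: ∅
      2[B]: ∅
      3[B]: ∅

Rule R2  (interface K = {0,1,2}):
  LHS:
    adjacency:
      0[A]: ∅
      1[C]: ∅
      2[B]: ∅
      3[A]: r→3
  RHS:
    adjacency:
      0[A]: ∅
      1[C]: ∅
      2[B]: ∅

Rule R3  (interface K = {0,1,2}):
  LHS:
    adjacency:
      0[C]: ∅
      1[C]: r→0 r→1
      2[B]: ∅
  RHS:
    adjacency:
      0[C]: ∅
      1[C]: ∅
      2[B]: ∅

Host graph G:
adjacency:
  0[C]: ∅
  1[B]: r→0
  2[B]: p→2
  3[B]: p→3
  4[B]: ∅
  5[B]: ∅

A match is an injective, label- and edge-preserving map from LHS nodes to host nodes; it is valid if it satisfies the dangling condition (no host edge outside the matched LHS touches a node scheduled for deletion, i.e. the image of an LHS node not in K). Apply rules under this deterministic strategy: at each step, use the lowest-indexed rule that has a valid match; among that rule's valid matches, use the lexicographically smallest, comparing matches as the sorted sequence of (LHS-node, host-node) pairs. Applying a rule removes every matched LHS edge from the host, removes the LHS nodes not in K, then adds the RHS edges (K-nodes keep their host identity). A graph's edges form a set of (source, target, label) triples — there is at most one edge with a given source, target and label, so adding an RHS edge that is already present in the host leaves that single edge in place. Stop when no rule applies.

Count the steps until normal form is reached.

Answer: 2

Derivation:
[0] host  ⇒  6 nodes, 3 edges  {1-r->0 2-p->2 3-p->3}
[1] R1 @ {0↦1, 1↦4, 2↦2, 3↦3}  ⇒  5 nodes, 2 edges  {1-r->0 2-p->2}
[2] R1 @ {0↦1, 1↦3, 2↦5, 3↦2}  ⇒  4 nodes, 1 edges  {1-r->0}
final graph: no rule applies after step 2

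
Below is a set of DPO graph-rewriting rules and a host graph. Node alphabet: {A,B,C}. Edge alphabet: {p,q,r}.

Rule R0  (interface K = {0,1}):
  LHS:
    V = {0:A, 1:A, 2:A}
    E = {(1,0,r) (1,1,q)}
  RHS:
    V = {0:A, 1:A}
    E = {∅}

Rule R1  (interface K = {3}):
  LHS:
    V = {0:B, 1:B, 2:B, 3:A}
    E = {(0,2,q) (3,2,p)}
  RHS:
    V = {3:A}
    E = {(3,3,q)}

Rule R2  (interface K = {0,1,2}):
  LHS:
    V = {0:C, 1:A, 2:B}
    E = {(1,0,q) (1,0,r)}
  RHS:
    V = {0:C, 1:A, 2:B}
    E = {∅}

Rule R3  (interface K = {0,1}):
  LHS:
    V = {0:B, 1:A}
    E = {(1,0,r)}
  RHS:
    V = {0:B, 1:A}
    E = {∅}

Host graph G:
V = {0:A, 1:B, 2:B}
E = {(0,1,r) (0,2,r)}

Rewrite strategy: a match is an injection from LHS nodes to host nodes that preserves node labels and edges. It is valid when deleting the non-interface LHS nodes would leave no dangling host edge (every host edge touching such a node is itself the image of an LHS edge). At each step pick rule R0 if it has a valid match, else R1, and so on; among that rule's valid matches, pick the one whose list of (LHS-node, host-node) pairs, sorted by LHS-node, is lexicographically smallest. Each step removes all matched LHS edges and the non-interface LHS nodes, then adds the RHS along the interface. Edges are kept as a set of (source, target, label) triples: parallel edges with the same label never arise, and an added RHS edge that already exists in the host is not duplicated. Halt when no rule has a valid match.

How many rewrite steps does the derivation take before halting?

Answer: 2

Steps:
initial: |V|=3 |E|=2  E = 0-r->1 0-r->2
step 1: apply R3 at {0↦1, 1↦0}  → |V|=3 |E|=1  E = 0-r->2
step 2: apply R3 at {0↦2, 1↦0}  → |V|=3 |E|=0  E = ∅
normal form: no rule applies after step 2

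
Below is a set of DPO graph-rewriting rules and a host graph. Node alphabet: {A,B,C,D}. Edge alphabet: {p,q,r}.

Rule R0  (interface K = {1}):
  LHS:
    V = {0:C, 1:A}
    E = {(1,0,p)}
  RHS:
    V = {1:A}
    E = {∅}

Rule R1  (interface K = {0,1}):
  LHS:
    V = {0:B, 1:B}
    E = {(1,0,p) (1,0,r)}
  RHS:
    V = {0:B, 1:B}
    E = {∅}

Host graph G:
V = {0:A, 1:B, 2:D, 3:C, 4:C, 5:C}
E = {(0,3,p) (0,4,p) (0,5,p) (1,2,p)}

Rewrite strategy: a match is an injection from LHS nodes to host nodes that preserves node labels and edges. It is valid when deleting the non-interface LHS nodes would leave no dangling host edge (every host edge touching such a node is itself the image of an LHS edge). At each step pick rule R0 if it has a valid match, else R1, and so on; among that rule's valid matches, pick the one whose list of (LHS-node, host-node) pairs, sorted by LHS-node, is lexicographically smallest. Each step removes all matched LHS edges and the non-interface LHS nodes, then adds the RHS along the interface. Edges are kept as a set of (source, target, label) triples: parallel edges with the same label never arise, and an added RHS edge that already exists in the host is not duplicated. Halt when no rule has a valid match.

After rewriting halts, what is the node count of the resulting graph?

Answer: 3

Rewrite trace:
initial: |V|=6 |E|=4  E = 0-p->3 0-p->4 0-p->5 1-p->2
step 1: apply R0 at {0↦3, 1↦0}  → |V|=5 |E|=3  E = 0-p->4 0-p->5 1-p->2
step 2: apply R0 at {0↦4, 1↦0}  → |V|=4 |E|=2  E = 0-p->5 1-p->2
step 3: apply R0 at {0↦5, 1↦0}  → |V|=3 |E|=1  E = 1-p->2
halt: no rule applies after step 3
NF nodes: {0:A, 1:B, 2:D}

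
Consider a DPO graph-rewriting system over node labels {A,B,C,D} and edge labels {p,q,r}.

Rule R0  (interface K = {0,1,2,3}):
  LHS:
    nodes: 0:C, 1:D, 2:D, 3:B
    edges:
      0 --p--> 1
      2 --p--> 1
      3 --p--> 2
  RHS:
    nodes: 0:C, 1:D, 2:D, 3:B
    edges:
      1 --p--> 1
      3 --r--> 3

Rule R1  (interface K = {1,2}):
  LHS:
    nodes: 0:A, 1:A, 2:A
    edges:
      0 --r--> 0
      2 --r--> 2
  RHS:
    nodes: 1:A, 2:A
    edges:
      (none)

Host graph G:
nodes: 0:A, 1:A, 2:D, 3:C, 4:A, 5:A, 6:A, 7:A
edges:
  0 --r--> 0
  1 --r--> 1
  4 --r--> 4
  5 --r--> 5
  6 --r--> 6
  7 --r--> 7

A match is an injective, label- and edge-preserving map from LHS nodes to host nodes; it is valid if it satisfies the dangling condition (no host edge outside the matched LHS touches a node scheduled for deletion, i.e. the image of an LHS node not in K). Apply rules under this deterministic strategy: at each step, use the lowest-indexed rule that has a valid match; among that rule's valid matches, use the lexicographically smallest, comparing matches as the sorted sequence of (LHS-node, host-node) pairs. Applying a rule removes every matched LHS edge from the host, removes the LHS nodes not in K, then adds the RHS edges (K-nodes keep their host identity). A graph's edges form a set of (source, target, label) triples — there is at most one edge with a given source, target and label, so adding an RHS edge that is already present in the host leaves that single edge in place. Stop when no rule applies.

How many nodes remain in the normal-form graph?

Answer: 5

Rewrite trace:
initial: |V|=8 |E|=6  E = 0-r->0 1-r->1 4-r->4 5-r->5 6-r->6 7-r->7
step 1: apply R1 at {0↦0, 1↦1, 2↦4}  → |V|=7 |E|=4  E = 1-r->1 5-r->5 6-r->6 7-r->7
step 2: apply R1 at {0↦1, 1↦4, 2↦5}  → |V|=6 |E|=2  E = 6-r->6 7-r->7
step 3: apply R1 at {0↦6, 1↦4, 2↦7}  → |V|=5 |E|=0  E = ∅
halt: no rule applies after step 3
NF nodes: {2:D, 3:C, 4:A, 5:A, 7:A}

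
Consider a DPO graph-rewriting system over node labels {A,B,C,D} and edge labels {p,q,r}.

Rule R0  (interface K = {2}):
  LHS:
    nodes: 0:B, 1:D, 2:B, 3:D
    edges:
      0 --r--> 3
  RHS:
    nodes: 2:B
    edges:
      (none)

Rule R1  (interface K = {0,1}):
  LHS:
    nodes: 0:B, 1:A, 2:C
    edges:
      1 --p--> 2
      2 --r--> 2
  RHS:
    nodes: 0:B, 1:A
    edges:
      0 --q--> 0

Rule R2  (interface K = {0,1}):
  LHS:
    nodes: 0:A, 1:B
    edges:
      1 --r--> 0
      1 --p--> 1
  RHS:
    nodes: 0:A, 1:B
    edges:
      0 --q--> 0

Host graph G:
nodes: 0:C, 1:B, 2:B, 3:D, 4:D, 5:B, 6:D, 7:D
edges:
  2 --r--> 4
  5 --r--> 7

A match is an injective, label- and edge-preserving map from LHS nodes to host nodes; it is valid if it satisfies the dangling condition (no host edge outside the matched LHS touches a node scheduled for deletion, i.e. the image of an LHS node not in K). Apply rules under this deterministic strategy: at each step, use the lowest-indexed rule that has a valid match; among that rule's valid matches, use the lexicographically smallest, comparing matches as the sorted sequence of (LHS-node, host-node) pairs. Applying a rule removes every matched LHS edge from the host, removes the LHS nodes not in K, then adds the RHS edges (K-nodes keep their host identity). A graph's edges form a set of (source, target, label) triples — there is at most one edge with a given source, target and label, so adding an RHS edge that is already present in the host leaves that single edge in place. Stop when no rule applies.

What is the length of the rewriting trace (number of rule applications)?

start.  V:8 E:2  edges: 2-r->4 5-r->7
1. fire R0 via {0↦2, 1↦3, 2↦1, 3↦4}  →  V:5 E:1  edges: 5-r->7
2. fire R0 via {0↦5, 1↦6, 2↦1, 3↦7}  →  V:2 E:0  edges: ∅
halt: no rule applies after step 2

Answer: 2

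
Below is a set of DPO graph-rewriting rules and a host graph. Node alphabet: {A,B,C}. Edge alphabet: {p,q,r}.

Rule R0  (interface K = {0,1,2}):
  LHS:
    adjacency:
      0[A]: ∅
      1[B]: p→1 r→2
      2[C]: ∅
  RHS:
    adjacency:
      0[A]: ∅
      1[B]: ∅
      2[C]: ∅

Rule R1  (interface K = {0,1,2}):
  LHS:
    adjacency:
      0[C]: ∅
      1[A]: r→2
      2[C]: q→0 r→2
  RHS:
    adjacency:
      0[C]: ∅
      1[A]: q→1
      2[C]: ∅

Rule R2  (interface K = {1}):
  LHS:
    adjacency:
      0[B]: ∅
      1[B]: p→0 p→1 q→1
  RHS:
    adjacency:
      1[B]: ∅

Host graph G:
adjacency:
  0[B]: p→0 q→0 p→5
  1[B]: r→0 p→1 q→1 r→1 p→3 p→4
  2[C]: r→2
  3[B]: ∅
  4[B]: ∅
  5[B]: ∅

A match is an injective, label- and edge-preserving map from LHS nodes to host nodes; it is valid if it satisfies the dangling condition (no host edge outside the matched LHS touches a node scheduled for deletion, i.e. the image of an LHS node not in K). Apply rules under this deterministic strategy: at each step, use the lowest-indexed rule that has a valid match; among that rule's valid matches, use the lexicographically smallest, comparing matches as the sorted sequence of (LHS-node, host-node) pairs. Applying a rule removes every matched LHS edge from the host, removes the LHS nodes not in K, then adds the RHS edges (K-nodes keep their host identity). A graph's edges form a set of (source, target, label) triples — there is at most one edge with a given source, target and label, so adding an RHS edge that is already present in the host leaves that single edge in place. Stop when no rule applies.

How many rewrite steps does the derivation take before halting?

Answer: 2

Rewrite trace:
initial: |V|=6 |E|=10  E = 0-p->0 0-q->0 0-p->5 1-r->0 1-p->1 1-q->1 1-r->1 1-p->3 1-p->4 2-r->2
step 1: apply R2 at {0↦3, 1↦1}  → |V|=5 |E|=7  E = 0-p->0 0-q->0 0-p->5 1-r->0 1-r->1 1-p->4 2-r->2
step 2: apply R2 at {0↦5, 1↦0}  → |V|=4 |E|=4  E = 1-r->0 1-r->1 1-p->4 2-r->2
normal form: no rule applies after step 2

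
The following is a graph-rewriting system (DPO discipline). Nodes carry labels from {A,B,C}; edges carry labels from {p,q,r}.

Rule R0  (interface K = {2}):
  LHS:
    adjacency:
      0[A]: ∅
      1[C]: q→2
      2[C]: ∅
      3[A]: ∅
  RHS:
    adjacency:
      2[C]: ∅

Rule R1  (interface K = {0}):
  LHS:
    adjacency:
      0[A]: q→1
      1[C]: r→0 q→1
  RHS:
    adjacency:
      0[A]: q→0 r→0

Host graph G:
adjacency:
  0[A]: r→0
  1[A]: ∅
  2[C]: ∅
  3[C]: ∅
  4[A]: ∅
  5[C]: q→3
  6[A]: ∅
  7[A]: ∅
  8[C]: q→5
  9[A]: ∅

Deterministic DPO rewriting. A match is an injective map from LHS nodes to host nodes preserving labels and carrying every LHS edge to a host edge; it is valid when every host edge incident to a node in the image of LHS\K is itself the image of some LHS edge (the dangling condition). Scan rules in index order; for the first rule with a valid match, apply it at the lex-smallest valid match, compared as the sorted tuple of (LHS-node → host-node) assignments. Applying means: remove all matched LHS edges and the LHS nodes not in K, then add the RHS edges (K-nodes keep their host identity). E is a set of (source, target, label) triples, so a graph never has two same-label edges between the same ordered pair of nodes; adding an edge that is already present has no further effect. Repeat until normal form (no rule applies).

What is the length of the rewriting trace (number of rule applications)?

Answer: 2

Derivation:
start.  V:10 E:3  edges: 0-r->0 5-q->3 8-q->5
1. fire R0 via {0↦1, 1↦8, 2↦5, 3↦4}  →  V:7 E:2  edges: 0-r->0 5-q->3
2. fire R0 via {0↦6, 1↦5, 2↦3, 3↦7}  →  V:4 E:1  edges: 0-r->0
halt: no rule applies after step 2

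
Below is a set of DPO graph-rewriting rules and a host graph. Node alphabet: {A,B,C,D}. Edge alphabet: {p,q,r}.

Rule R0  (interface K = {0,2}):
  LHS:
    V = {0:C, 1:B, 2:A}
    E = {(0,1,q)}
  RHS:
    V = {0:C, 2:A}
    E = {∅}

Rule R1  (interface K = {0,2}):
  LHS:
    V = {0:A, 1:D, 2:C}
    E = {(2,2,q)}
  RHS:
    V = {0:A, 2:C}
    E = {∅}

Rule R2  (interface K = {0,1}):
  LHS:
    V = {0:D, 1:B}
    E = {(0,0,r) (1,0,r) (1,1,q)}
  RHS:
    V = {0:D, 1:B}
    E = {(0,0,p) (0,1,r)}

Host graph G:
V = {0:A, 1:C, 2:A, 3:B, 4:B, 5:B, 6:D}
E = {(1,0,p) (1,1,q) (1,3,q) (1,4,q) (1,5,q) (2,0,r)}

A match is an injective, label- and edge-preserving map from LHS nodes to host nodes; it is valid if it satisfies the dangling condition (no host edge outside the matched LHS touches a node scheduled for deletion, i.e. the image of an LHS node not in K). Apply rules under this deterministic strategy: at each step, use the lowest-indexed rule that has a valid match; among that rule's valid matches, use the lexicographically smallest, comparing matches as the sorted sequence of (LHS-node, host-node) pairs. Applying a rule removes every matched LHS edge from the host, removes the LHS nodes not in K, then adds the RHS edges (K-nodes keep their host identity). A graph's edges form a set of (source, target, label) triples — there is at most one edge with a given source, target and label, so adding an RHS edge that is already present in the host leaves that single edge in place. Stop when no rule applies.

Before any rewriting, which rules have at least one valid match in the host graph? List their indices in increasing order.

R0: 6 valid matches — {0↦1, 1↦3, 2↦0}, {0↦1, 1↦3, 2↦2}, {0↦1, 1↦4, 2↦0} (+3 more)
R1: 2 valid matches — {0↦0, 1↦6, 2↦1}, {0↦2, 1↦6, 2↦1}
R2: no valid match — LHS pattern not found

Answer: [R0,R1]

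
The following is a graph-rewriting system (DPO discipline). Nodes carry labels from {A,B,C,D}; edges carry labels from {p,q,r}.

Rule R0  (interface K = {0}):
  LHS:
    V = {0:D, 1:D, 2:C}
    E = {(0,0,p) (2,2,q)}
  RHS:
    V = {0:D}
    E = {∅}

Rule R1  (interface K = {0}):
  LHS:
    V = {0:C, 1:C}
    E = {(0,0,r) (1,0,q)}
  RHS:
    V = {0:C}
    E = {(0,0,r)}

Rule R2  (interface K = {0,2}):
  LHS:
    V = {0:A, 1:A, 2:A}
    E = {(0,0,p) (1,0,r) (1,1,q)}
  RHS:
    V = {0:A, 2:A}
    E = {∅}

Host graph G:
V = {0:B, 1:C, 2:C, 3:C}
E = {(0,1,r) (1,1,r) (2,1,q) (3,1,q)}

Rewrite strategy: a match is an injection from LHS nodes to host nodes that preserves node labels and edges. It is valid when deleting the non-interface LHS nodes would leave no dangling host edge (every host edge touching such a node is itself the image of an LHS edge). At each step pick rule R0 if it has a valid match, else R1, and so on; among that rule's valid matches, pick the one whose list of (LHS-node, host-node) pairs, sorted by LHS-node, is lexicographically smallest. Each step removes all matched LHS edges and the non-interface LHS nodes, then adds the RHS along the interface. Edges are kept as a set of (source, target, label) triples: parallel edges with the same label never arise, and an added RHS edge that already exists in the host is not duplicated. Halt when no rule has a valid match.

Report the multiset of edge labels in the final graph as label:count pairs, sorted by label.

[0] host  ⇒  4 nodes, 4 edges  {0-r->1 1-r->1 2-q->1 3-q->1}
[1] R1 @ {0↦1, 1↦2}  ⇒  3 nodes, 3 edges  {0-r->1 1-r->1 3-q->1}
[2] R1 @ {0↦1, 1↦3}  ⇒  2 nodes, 2 edges  {0-r->1 1-r->1}
final graph: no rule applies after step 2
NF edges: [(0, 1, 'r'), (1, 1, 'r')]

Answer: r:2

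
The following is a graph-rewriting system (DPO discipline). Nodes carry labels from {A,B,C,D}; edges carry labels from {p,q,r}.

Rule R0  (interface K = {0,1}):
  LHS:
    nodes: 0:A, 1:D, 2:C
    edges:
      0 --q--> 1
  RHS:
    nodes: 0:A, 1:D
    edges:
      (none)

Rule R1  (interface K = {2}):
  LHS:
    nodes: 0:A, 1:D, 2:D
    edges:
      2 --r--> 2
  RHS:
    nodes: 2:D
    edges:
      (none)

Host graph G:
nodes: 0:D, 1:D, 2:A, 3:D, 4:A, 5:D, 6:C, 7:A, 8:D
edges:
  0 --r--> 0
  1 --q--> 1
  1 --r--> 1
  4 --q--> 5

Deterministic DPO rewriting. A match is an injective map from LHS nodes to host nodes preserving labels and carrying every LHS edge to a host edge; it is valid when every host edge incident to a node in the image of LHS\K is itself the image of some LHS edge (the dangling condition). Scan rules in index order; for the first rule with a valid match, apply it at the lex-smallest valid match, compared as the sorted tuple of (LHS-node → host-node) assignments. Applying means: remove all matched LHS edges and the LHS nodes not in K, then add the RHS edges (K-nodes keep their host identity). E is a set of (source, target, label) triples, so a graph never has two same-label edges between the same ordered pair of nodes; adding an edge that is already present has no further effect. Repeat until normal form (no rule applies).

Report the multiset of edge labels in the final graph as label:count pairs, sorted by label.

[0] host  ⇒  9 nodes, 4 edges  {0-r->0 1-q->1 1-r->1 4-q->5}
[1] R0 @ {0↦4, 1↦5, 2↦6}  ⇒  8 nodes, 3 edges  {0-r->0 1-q->1 1-r->1}
[2] R1 @ {0↦2, 1↦3, 2↦0}  ⇒  6 nodes, 2 edges  {1-q->1 1-r->1}
[3] R1 @ {0↦4, 1↦0, 2↦1}  ⇒  4 nodes, 1 edges  {1-q->1}
normal form: no rule applies after step 3
NF edges: [(1, 1, 'q')]

Answer: q:1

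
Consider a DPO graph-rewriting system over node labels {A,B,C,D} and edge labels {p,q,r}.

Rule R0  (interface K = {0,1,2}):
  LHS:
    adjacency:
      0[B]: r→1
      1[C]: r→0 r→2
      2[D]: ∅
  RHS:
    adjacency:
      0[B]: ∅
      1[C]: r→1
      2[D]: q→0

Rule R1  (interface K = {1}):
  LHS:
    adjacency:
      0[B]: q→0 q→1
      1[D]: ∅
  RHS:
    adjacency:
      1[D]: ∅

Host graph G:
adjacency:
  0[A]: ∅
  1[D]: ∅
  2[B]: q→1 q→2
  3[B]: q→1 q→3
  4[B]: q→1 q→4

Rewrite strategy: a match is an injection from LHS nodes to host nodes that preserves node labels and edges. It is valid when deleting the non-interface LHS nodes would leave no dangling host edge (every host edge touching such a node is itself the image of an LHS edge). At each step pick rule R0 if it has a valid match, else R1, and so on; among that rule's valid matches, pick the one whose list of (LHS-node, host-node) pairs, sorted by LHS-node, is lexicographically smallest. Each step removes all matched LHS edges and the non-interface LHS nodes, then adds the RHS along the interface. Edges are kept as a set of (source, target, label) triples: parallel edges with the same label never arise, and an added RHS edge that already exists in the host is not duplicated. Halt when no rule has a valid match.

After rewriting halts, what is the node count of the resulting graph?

[0] host  ⇒  5 nodes, 6 edges  {2-q->1 2-q->2 3-q->1 3-q->3 4-q->1 4-q->4}
[1] R1 @ {0↦2, 1↦1}  ⇒  4 nodes, 4 edges  {3-q->1 3-q->3 4-q->1 4-q->4}
[2] R1 @ {0↦3, 1↦1}  ⇒  3 nodes, 2 edges  {4-q->1 4-q->4}
[3] R1 @ {0↦4, 1↦1}  ⇒  2 nodes, 0 edges  {∅}
normal form: no rule applies after step 3
NF nodes: {0:A, 1:D}

Answer: 2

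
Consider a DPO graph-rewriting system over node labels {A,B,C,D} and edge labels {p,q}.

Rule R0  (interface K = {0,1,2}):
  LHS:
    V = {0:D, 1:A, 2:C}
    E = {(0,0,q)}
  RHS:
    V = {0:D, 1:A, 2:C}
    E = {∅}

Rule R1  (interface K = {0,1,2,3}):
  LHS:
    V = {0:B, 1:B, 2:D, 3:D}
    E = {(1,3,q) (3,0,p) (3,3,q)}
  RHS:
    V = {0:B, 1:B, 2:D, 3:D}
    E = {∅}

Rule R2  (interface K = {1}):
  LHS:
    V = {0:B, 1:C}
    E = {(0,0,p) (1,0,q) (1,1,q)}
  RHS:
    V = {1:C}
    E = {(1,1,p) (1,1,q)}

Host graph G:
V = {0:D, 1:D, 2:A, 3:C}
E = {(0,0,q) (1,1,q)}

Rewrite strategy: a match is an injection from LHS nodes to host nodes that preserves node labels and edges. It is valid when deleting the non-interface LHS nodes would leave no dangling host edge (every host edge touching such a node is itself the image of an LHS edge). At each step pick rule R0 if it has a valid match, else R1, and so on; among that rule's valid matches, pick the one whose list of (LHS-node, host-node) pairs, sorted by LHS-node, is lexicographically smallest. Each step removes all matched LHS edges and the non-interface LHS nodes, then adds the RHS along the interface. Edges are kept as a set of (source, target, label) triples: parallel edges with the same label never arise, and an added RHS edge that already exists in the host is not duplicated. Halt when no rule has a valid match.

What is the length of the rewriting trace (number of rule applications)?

start.  V:4 E:2  edges: 0-q->0 1-q->1
1. fire R0 via {0↦0, 1↦2, 2↦3}  →  V:4 E:1  edges: 1-q->1
2. fire R0 via {0↦1, 1↦2, 2↦3}  →  V:4 E:0  edges: ∅
normal form: no rule applies after step 2

Answer: 2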